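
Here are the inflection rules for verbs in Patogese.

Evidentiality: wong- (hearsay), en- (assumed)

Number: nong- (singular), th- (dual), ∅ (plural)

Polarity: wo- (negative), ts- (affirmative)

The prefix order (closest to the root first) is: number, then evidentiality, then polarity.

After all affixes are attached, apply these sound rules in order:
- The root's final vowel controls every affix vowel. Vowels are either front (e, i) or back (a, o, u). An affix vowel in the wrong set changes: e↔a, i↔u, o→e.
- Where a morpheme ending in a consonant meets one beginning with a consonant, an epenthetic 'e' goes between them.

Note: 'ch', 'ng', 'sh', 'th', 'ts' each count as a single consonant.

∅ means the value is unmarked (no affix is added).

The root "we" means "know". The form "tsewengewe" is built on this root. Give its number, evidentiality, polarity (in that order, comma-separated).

plural, hearsay, affirmative

Segment: ts-wong-we.
number: ∅ → plural.
evidentiality: wong- → hearsay.
polarity: ts- → affirmative.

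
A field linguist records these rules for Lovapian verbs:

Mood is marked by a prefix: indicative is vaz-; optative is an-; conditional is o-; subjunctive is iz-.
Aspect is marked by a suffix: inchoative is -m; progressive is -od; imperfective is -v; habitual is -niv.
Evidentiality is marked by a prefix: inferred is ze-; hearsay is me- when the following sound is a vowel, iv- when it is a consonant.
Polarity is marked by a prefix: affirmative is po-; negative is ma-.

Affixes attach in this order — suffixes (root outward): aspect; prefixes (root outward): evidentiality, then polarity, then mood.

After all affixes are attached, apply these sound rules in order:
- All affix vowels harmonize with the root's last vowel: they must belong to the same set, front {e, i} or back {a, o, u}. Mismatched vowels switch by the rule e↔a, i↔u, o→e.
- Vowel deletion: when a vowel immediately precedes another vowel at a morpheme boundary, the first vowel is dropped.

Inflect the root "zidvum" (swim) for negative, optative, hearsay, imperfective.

anmuvzidvumv

Attach evidentiality hearsay iv- (before consonant 'z') → ivzidvum.
Attach polarity negative ma- → maivzidvum.
Attach mood optative an- → anmaivzidvum.
Attach aspect imperfective -v → anmaivzidvumv.
Apply vowel harmony: anmaivzidvumv → anmauvzidvumv.
Apply vowel deletion: anmauvzidvumv → anmuvzidvumv.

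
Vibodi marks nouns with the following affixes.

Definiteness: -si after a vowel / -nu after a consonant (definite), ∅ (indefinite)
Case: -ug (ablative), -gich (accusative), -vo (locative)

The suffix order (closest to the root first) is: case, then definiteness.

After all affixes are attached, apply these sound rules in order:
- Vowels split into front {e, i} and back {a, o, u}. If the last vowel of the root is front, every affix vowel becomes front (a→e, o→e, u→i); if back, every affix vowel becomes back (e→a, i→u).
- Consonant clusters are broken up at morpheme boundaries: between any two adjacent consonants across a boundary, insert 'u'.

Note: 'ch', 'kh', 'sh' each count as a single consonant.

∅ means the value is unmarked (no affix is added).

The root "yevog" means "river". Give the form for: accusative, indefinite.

yevoguguch

Attach case accusative -gich → yevoggich.
definiteness = indefinite: zero marking, form stays yevoggich.
Apply vowel harmony: yevoggich → yevogguch.
Apply epenthesis: yevogguch → yevoguguch.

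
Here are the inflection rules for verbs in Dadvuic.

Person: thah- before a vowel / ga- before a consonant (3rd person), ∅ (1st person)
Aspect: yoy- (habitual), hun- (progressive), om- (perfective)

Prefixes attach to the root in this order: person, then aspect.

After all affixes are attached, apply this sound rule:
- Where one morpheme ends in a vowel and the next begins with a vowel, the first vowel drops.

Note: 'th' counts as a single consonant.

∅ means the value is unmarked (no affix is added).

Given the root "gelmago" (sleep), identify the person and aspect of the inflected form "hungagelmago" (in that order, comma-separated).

Segment: hun-ga-gelmago.
person: thah/ga- → 3rd person.
aspect: hun- → progressive.

3rd person, progressive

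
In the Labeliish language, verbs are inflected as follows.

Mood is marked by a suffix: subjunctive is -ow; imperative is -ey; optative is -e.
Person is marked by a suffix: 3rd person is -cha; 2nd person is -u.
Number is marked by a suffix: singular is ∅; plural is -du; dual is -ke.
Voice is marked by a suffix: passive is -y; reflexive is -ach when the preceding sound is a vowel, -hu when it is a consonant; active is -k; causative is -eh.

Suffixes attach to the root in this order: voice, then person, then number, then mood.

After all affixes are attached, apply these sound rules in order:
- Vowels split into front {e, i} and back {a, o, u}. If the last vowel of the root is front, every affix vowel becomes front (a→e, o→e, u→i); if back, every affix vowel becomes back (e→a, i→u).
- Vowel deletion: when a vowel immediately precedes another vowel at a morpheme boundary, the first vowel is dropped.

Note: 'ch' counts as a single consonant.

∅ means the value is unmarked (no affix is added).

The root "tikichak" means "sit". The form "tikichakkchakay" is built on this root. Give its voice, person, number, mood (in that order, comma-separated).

Segment: tikichak-k-cha-ke-ey.
voice: -k → active.
person: -cha → 3rd person.
number: -ke → dual.
mood: -ey → imperative.

active, 3rd person, dual, imperative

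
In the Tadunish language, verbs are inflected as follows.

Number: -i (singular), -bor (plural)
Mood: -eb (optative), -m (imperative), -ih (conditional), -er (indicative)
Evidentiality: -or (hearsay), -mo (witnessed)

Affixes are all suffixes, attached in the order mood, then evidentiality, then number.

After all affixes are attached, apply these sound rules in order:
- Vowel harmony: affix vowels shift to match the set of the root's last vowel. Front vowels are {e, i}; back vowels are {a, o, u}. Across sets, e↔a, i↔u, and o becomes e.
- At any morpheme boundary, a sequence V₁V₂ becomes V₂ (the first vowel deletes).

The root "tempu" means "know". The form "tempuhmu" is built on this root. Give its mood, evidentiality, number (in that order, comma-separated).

Segment: tempu-ih-mo-i.
mood: -ih → conditional.
evidentiality: -mo → witnessed.
number: -i → singular.

conditional, witnessed, singular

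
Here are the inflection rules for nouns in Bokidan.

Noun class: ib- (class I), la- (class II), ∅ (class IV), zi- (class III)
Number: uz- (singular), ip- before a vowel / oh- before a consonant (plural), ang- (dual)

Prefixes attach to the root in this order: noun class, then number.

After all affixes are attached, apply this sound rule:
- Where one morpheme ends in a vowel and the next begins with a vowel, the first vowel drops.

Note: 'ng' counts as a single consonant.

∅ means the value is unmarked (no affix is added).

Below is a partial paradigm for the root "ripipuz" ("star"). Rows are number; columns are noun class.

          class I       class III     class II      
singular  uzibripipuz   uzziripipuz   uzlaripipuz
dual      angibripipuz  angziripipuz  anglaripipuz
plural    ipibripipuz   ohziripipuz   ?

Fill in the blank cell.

Attach noun class class II la- → laripipuz.
Attach number plural oh- (before consonant 'l') → ohlaripipuz.
Vowel deletion: no change.

ohlaripipuz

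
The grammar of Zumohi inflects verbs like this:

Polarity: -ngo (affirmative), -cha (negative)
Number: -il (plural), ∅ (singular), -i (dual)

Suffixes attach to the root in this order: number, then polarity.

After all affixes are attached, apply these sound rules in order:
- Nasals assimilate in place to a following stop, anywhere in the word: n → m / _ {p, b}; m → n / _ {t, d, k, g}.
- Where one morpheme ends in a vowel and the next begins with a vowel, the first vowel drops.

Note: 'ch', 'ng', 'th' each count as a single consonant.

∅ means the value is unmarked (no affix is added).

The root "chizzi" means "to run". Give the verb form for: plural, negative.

Attach number plural -il → chizziil.
Attach polarity negative -cha → chizziilcha.
Nasal assimilation: no change.
Apply vowel deletion: chizziilcha → chizzilcha.

chizzilcha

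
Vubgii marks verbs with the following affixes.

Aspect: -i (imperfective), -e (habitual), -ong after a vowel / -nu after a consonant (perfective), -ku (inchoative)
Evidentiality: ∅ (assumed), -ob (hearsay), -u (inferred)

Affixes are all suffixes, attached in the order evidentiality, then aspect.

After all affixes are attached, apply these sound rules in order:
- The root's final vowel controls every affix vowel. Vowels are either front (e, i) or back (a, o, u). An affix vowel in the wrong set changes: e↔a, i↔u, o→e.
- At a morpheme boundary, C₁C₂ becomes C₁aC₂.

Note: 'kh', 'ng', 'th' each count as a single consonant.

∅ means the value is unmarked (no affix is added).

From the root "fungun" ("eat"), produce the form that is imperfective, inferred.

fungunuu

Attach evidentiality inferred -u → fungunu.
Attach aspect imperfective -i → fungunui.
Apply vowel harmony: fungunui → fungunuu.
Epenthesis: no change.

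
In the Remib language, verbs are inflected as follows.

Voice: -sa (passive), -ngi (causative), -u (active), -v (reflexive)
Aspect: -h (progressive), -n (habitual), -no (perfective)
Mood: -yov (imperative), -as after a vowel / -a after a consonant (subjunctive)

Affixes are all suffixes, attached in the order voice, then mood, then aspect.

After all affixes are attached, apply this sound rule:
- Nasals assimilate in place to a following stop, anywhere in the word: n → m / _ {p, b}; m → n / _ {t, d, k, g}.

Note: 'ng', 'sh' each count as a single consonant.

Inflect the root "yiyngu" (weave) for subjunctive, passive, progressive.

Attach voice passive -sa → yiyngusa.
Attach mood subjunctive -as (after vowel 'a') → yiyngusaas.
Attach aspect progressive -h → yiyngusaash.
Nasal assimilation: no change.

yiyngusaash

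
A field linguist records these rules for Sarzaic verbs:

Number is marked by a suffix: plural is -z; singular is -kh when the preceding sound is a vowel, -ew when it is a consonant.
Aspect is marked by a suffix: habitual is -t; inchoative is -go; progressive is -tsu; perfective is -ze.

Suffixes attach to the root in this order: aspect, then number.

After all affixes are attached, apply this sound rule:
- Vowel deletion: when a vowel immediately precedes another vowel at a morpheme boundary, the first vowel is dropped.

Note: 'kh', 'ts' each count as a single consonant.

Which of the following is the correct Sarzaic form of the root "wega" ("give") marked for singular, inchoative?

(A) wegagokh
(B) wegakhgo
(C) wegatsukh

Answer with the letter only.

Attach aspect inchoative -go → wegago.
Attach number singular -kh (after vowel 'o') → wegagokh.
Vowel deletion: no change.
So the correct form is wegagokh, option (A).
(C) wegatsukh is wrong: it uses progressive instead of inchoative for aspect.
(B) wegakhgo is wrong: it has the affixes in the wrong order.

A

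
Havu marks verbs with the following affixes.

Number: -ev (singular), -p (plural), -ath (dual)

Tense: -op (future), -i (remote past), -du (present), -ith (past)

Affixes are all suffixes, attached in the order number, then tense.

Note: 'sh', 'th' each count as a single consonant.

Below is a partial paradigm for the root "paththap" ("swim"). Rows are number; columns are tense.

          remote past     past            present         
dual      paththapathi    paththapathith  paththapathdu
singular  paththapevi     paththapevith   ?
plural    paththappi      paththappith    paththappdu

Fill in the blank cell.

paththapevdu

Attach number singular -ev → paththapev.
Attach tense present -du → paththapevdu.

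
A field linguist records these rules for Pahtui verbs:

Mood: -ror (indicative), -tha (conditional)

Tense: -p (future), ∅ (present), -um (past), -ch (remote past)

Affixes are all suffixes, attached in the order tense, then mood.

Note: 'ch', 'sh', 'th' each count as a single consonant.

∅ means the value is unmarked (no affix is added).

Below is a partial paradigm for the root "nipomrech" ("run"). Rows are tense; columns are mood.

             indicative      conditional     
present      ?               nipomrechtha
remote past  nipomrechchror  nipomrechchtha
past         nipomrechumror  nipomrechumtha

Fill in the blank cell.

tense = present: zero marking, form stays nipomrech.
Attach mood indicative -ror → nipomrechror.

nipomrechror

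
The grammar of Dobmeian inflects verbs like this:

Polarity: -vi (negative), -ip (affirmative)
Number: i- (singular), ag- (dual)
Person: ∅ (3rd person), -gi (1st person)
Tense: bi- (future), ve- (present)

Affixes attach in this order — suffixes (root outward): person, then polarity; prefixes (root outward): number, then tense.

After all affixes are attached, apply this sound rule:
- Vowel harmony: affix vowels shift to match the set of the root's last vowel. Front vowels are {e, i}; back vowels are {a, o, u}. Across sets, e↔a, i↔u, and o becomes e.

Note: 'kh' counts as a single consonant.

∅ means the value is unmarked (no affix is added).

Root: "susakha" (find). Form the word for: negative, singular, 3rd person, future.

buususakhavu

person = 3rd person: zero marking, form stays susakha.
Attach number singular i- → isusakha.
Attach polarity negative -vi → isusakhavi.
Attach tense future bi- → biisusakhavi.
Apply vowel harmony: biisusakhavi → buususakhavu.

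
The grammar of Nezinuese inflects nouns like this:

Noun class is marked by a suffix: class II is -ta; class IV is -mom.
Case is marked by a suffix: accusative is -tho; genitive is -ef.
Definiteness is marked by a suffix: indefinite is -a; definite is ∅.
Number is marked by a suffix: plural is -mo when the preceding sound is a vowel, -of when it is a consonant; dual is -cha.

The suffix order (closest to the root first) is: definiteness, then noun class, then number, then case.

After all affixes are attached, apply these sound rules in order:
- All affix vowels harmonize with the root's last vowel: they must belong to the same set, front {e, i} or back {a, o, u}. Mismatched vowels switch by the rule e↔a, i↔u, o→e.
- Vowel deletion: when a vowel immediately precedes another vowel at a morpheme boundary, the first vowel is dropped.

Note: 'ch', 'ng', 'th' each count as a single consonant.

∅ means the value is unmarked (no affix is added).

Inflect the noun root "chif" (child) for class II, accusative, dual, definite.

chiftechethe

definiteness = definite: zero marking, form stays chif.
Attach noun class class II -ta → chifta.
Attach number dual -cha → chiftacha.
Attach case accusative -tho → chiftachatho.
Apply vowel harmony: chiftachatho → chiftechethe.
Vowel deletion: no change.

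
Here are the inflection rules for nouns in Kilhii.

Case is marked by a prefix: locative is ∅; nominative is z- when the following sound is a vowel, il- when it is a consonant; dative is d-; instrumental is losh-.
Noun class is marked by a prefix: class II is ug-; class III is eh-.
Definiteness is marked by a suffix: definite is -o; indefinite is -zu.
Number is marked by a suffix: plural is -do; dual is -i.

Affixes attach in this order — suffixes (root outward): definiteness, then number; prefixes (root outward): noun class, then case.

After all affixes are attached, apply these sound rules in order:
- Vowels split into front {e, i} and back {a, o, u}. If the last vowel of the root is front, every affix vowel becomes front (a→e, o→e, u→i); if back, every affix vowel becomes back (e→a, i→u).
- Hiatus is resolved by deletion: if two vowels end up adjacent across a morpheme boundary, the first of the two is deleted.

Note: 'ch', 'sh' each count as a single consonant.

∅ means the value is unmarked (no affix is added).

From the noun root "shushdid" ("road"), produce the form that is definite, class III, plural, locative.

Attach noun class class III eh- → ehshushdid.
Attach definiteness definite -o → ehshushdido.
Attach number plural -do → ehshushdidodo.
case = locative: zero marking, form stays ehshushdidodo.
Apply vowel harmony: ehshushdidodo → ehshushdidede.
Vowel deletion: no change.

ehshushdidede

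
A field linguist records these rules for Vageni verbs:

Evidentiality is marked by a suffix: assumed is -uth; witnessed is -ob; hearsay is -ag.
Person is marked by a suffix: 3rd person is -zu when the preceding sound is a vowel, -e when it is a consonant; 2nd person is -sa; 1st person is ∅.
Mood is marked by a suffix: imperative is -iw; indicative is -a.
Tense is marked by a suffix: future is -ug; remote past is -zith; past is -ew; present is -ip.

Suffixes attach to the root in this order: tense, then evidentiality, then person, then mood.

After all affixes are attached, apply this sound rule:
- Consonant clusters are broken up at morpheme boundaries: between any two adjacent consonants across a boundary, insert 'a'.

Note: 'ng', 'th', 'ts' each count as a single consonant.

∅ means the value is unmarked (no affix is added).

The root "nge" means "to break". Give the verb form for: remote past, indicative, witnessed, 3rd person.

ngezithobea

Attach tense remote past -zith → ngezith.
Attach evidentiality witnessed -ob → ngezithob.
Attach person 3rd person -e (after consonant 'b') → ngezithobe.
Attach mood indicative -a → ngezithobea.
Epenthesis: no change.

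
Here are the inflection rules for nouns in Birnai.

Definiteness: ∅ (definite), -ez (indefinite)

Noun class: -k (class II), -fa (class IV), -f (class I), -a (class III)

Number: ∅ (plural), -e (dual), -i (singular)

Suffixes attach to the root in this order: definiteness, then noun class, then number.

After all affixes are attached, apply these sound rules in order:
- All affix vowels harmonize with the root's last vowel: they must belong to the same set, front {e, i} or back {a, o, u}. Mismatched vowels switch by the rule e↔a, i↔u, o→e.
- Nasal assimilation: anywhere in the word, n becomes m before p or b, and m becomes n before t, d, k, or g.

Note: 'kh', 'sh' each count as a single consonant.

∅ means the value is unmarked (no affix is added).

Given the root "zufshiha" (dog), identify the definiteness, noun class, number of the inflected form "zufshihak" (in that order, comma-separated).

Segment: zufshiha-k.
definiteness: ∅ → definite.
noun class: -k → class II.
number: ∅ → plural.

definite, class II, plural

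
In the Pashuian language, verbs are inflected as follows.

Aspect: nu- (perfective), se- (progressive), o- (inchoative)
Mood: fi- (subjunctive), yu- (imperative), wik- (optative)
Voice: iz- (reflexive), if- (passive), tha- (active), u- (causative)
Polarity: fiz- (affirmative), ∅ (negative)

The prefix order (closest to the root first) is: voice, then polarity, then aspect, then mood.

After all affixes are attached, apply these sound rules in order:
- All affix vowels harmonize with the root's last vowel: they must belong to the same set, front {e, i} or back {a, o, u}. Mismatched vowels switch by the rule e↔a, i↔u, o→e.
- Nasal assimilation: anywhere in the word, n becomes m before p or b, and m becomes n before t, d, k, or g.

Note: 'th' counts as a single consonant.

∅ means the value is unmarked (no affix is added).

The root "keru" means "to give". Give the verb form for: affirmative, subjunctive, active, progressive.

Attach voice active tha- → thakeru.
Attach polarity affirmative fiz- → fizthakeru.
Attach aspect progressive se- → sefizthakeru.
Attach mood subjunctive fi- → fisefizthakeru.
Apply vowel harmony: fisefizthakeru → fusafuzthakeru.
Nasal assimilation: no change.

fusafuzthakeru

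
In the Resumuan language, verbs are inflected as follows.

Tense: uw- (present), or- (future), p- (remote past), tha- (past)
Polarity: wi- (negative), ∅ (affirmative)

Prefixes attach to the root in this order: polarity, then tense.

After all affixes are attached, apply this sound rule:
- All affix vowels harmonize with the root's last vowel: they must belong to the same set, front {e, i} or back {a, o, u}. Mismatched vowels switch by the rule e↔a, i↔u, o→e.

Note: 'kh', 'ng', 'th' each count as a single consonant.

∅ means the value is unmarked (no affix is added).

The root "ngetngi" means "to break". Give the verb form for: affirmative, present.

iwngetngi

polarity = affirmative: zero marking, form stays ngetngi.
Attach tense present uw- → uwngetngi.
Apply vowel harmony: uwngetngi → iwngetngi.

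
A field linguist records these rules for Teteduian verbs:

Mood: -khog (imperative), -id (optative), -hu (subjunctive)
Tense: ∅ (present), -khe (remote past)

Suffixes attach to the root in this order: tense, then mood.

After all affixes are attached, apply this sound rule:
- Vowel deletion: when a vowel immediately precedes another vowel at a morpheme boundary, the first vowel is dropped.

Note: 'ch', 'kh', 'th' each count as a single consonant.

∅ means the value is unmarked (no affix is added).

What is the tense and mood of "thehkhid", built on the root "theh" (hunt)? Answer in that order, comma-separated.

Segment: theh-khe-id.
tense: -khe → remote past.
mood: -id → optative.

remote past, optative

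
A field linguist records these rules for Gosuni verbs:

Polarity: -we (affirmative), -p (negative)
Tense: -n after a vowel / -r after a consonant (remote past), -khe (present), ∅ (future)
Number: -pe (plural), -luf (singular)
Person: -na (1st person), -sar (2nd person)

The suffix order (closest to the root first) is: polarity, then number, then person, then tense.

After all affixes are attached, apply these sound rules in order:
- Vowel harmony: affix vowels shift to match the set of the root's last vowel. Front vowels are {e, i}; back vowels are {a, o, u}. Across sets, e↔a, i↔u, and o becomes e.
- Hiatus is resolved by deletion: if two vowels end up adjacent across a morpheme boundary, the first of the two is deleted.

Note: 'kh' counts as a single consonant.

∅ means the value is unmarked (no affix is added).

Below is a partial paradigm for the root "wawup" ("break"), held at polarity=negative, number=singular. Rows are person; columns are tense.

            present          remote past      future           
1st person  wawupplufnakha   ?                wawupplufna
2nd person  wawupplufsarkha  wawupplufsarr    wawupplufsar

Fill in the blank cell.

wawupplufnan

Attach polarity negative -p → wawupp.
Attach number singular -luf → wawuppluf.
Attach person 1st person -na → wawupplufna.
Attach tense remote past -n (after vowel 'a') → wawupplufnan.
Vowel harmony: no change.
Vowel deletion: no change.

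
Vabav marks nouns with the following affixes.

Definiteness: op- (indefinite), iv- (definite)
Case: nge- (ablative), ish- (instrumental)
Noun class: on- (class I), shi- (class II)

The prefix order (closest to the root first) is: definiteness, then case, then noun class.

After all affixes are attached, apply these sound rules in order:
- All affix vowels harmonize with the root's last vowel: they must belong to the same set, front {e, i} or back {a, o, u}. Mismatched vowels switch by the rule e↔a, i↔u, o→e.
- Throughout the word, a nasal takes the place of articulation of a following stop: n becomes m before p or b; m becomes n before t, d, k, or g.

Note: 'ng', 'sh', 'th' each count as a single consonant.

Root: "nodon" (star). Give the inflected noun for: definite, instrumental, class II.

Attach definiteness definite iv- → ivnodon.
Attach case instrumental ish- → ishivnodon.
Attach noun class class II shi- → shiishivnodon.
Apply vowel harmony: shiishivnodon → shuushuvnodon.
Nasal assimilation: no change.

shuushuvnodon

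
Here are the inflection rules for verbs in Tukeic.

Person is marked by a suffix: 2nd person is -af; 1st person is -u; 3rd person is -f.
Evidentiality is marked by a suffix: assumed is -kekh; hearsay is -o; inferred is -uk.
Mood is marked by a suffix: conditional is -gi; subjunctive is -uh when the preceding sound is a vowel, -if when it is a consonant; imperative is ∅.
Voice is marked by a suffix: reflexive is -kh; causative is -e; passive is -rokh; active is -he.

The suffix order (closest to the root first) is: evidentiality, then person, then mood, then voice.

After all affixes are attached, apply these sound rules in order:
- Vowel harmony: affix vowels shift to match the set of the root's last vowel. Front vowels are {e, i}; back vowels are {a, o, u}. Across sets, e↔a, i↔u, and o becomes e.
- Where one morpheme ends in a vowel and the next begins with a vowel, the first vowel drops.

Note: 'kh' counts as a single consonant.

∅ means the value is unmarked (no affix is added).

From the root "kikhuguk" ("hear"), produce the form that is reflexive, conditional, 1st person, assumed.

kikhugukkakhugukh

Attach evidentiality assumed -kekh → kikhugukkekh.
Attach person 1st person -u → kikhugukkekhu.
Attach mood conditional -gi → kikhugukkekhugi.
Attach voice reflexive -kh → kikhugukkekhugikh.
Apply vowel harmony: kikhugukkekhugikh → kikhugukkakhugukh.
Vowel deletion: no change.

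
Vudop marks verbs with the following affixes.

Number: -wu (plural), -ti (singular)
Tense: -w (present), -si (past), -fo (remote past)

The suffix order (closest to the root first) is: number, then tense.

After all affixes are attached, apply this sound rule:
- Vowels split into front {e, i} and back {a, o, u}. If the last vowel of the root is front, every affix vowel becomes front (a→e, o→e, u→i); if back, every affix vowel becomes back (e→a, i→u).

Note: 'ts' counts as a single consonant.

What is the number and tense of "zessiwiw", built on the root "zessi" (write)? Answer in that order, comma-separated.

Segment: zessi-wu-w.
number: -wu → plural.
tense: -w → present.

plural, present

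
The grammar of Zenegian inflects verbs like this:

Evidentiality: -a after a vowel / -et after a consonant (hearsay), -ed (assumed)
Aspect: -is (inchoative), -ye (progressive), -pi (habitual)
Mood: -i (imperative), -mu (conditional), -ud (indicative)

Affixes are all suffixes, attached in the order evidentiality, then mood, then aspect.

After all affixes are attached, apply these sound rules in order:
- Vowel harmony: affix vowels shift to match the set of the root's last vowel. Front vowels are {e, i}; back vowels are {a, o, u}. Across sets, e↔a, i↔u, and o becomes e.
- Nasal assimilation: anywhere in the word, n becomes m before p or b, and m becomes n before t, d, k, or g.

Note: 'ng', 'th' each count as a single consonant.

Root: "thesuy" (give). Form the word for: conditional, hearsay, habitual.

Attach evidentiality hearsay -et (after consonant 'y') → thesuyet.
Attach mood conditional -mu → thesuyetmu.
Attach aspect habitual -pi → thesuyetmupi.
Apply vowel harmony: thesuyetmupi → thesuyatmupu.
Nasal assimilation: no change.

thesuyatmupu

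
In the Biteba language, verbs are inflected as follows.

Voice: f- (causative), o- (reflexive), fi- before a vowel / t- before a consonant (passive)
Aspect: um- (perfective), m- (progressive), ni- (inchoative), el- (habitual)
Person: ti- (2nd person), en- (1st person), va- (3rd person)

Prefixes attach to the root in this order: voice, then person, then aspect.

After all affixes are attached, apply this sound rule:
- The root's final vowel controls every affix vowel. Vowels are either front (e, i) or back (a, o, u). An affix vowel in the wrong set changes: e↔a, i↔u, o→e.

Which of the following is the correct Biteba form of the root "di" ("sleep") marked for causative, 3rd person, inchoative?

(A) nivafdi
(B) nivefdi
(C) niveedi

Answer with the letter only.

Attach voice causative f- → fdi.
Attach person 3rd person va- → vafdi.
Attach aspect inchoative ni- → nivafdi.
Apply vowel harmony: nivafdi → nivefdi.
So the correct form is nivefdi, option (B).
(A) nivafdi is wrong: it fails to apply the sound rule(s).
(C) niveedi is wrong: it uses reflexive instead of causative for voice.

B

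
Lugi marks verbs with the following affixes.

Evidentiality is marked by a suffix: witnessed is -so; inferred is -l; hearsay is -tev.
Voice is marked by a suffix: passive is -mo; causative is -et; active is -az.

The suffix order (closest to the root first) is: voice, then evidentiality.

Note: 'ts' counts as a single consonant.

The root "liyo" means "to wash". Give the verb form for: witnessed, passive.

Attach voice passive -mo → liyomo.
Attach evidentiality witnessed -so → liyomoso.

liyomoso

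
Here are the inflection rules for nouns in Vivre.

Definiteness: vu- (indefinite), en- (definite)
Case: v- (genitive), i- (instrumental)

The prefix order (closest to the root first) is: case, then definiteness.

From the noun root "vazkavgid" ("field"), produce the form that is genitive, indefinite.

vuvvazkavgid

Attach case genitive v- → vvazkavgid.
Attach definiteness indefinite vu- → vuvvazkavgid.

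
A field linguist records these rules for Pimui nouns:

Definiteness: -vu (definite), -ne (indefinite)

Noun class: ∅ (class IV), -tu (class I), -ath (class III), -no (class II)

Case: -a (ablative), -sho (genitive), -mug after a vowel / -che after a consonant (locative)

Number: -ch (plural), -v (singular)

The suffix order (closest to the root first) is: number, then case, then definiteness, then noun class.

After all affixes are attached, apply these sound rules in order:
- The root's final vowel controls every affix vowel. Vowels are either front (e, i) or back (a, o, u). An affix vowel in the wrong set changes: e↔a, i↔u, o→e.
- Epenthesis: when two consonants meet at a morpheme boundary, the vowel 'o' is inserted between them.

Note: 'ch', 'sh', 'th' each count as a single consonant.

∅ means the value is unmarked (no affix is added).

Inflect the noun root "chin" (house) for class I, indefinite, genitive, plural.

chinochosheneti

Attach number plural -ch → chinch.
Attach case genitive -sho → chinchsho.
Attach definiteness indefinite -ne → chinchshone.
Attach noun class class I -tu → chinchshonetu.
Apply vowel harmony: chinchshonetu → chinchsheneti.
Apply epenthesis: chinchsheneti → chinochosheneti.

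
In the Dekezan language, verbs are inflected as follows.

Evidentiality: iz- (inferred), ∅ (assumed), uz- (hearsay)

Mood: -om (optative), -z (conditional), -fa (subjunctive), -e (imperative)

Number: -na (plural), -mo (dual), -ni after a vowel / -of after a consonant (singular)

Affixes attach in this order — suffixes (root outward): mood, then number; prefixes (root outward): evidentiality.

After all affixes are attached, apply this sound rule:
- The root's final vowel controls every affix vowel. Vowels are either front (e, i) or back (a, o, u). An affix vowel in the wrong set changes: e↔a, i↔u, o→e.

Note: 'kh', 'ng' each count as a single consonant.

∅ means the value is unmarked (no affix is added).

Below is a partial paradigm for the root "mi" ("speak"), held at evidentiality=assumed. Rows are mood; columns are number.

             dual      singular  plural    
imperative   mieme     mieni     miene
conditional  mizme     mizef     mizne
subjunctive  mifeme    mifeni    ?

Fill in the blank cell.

Attach mood subjunctive -fa → mifa.
evidentiality = assumed: zero marking, form stays mifa.
Attach number plural -na → mifana.
Apply vowel harmony: mifana → mifene.

mifene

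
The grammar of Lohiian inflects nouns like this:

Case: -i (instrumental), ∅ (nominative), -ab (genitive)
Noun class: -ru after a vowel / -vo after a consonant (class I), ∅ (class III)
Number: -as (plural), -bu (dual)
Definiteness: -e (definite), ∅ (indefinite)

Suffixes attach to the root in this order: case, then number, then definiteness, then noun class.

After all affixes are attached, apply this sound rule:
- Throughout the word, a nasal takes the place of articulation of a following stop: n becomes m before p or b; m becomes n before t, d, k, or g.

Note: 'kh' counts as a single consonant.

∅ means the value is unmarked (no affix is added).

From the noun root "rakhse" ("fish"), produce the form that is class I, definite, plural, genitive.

Attach case genitive -ab → rakhseab.
Attach number plural -as → rakhseabas.
Attach definiteness definite -e → rakhseabase.
Attach noun class class I -ru (after vowel 'e') → rakhseabaseru.
Nasal assimilation: no change.

rakhseabaseru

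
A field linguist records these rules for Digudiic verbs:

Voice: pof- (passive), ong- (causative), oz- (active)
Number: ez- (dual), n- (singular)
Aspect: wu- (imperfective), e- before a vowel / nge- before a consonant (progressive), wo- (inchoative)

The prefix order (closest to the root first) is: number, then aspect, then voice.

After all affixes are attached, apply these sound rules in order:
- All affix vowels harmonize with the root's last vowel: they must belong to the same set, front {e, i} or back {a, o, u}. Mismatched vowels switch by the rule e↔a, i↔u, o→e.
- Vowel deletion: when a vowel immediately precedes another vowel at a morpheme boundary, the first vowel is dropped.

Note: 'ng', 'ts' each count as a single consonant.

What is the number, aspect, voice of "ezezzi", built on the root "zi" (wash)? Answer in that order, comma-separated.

dual, progressive, active

Segment: oz-e-ez-zi.
number: ez- → dual.
aspect: e/nge- → progressive.
voice: oz- → active.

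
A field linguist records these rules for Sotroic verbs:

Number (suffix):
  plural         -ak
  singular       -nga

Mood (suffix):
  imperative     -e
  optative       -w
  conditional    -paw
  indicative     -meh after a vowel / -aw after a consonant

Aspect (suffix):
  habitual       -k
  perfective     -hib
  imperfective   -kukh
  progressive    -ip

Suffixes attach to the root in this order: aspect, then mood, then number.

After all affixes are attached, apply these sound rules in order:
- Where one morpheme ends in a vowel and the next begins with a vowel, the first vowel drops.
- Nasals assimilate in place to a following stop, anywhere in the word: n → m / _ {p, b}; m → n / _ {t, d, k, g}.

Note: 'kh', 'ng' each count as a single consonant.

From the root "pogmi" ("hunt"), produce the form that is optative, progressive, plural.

pogmipwak

Attach aspect progressive -ip → pogmiip.
Attach mood optative -w → pogmiipw.
Attach number plural -ak → pogmiipwak.
Apply vowel deletion: pogmiipwak → pogmipwak.
Nasal assimilation: no change.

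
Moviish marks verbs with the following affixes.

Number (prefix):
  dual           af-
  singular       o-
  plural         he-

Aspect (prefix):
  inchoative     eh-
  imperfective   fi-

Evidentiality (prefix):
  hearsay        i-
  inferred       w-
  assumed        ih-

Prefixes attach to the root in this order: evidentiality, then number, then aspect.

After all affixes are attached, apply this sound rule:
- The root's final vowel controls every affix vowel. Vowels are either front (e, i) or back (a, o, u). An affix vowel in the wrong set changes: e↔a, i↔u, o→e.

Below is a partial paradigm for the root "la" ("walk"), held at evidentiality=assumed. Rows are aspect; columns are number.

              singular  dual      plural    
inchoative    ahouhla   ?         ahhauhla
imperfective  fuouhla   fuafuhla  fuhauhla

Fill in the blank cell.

ahafuhla

Attach evidentiality assumed ih- → ihla.
Attach number dual af- → afihla.
Attach aspect inchoative eh- → ehafihla.
Apply vowel harmony: ehafihla → ahafuhla.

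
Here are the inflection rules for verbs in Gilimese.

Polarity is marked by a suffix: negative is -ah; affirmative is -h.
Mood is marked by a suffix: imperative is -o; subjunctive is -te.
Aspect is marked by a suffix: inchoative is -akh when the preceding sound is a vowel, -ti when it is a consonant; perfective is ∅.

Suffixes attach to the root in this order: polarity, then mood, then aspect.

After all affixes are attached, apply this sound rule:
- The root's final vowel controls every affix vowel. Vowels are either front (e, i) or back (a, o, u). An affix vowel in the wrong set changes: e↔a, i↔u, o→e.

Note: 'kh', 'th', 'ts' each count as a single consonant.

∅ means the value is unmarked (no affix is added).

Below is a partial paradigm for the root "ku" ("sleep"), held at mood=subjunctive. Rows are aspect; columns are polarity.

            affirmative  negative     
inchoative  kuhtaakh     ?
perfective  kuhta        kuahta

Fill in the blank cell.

Attach polarity negative -ah → kuah.
Attach mood subjunctive -te → kuahte.
Attach aspect inchoative -akh (after vowel 'e') → kuahteakh.
Apply vowel harmony: kuahteakh → kuahtaakh.

kuahtaakh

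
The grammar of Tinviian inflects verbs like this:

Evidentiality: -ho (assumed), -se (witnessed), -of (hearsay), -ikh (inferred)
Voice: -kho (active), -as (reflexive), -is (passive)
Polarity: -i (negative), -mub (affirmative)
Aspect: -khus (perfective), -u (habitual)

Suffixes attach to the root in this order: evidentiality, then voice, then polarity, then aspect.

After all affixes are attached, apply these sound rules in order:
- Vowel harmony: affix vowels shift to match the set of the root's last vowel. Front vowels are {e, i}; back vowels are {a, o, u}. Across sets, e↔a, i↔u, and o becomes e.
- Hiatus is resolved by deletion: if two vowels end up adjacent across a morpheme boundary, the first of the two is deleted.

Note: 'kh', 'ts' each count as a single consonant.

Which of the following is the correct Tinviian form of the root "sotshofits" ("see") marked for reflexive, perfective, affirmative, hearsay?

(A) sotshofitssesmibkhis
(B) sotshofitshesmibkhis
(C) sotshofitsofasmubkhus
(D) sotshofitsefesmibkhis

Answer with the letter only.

Attach evidentiality hearsay -of → sotshofitsof.
Attach voice reflexive -as → sotshofitsofas.
Attach polarity affirmative -mub → sotshofitsofasmub.
Attach aspect perfective -khus → sotshofitsofasmubkhus.
Apply vowel harmony: sotshofitsofasmubkhus → sotshofitsefesmibkhis.
Vowel deletion: no change.
So the correct form is sotshofitsefesmibkhis, option (D).
(A) sotshofitssesmibkhis is wrong: it uses witnessed instead of hearsay for evidentiality.
(C) sotshofitsofasmubkhus is wrong: it fails to apply the sound rule(s).
(B) sotshofitshesmibkhis is wrong: it uses assumed instead of hearsay for evidentiality.

D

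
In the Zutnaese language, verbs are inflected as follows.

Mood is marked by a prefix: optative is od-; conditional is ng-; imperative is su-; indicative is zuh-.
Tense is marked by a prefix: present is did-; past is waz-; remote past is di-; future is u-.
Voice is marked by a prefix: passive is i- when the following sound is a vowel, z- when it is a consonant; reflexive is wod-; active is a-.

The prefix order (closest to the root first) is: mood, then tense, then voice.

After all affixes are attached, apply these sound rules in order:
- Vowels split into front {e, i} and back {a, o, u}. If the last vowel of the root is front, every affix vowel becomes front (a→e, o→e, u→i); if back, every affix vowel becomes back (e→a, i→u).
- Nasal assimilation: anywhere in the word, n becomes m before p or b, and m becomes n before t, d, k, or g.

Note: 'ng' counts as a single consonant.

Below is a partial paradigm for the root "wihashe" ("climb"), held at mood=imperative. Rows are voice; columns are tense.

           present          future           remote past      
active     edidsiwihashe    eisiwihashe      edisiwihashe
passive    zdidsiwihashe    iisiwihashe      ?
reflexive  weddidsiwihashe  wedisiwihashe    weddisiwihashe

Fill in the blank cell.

zdisiwihashe

Attach mood imperative su- → suwihashe.
Attach tense remote past di- → disuwihashe.
Attach voice passive z- (before consonant 'd') → zdisuwihashe.
Apply vowel harmony: zdisuwihashe → zdisiwihashe.
Nasal assimilation: no change.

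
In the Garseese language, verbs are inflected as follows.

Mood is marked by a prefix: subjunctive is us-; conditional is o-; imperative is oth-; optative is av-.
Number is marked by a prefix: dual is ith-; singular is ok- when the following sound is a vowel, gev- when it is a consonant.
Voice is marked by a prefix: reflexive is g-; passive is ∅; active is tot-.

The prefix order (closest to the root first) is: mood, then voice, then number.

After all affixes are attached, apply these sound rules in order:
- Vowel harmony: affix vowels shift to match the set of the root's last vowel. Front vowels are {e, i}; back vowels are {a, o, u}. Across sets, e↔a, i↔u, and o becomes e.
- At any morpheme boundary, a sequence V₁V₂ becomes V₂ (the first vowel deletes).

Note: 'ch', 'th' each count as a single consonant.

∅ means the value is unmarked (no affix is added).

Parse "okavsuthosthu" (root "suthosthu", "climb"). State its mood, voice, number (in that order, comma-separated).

optative, passive, singular

Segment: ok-av-suthosthu.
mood: av- → optative.
voice: ∅ → passive.
number: ok/gev- → singular.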